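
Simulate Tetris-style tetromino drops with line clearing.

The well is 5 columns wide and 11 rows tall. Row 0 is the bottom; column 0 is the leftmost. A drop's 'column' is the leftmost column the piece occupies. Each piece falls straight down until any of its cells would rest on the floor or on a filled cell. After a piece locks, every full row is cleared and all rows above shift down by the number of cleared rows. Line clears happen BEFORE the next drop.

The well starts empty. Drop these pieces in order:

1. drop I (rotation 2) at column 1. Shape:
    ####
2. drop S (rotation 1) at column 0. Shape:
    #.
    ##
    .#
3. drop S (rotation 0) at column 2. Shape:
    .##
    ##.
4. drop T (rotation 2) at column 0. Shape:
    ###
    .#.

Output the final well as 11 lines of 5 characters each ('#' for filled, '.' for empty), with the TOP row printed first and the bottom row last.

Answer: .....
.....
.....
.....
.....
.....
###..
##...
##.##
.###.
.####

Derivation:
Drop 1: I rot2 at col 1 lands with bottom-row=0; cleared 0 line(s) (total 0); column heights now [0 1 1 1 1], max=1
Drop 2: S rot1 at col 0 lands with bottom-row=1; cleared 0 line(s) (total 0); column heights now [4 3 1 1 1], max=4
Drop 3: S rot0 at col 2 lands with bottom-row=1; cleared 0 line(s) (total 0); column heights now [4 3 2 3 3], max=4
Drop 4: T rot2 at col 0 lands with bottom-row=3; cleared 0 line(s) (total 0); column heights now [5 5 5 3 3], max=5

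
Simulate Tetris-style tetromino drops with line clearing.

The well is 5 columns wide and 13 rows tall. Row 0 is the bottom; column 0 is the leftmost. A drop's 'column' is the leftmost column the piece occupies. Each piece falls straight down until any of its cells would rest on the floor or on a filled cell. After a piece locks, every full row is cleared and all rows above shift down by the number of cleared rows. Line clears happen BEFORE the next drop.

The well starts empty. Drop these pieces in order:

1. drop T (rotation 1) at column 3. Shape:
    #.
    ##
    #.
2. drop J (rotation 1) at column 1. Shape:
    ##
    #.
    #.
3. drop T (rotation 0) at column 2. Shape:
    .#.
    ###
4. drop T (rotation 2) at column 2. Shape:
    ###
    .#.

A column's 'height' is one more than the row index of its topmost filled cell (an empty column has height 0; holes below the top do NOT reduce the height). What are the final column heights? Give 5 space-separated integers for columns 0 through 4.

Drop 1: T rot1 at col 3 lands with bottom-row=0; cleared 0 line(s) (total 0); column heights now [0 0 0 3 2], max=3
Drop 2: J rot1 at col 1 lands with bottom-row=0; cleared 0 line(s) (total 0); column heights now [0 3 3 3 2], max=3
Drop 3: T rot0 at col 2 lands with bottom-row=3; cleared 0 line(s) (total 0); column heights now [0 3 4 5 4], max=5
Drop 4: T rot2 at col 2 lands with bottom-row=5; cleared 0 line(s) (total 0); column heights now [0 3 7 7 7], max=7

Answer: 0 3 7 7 7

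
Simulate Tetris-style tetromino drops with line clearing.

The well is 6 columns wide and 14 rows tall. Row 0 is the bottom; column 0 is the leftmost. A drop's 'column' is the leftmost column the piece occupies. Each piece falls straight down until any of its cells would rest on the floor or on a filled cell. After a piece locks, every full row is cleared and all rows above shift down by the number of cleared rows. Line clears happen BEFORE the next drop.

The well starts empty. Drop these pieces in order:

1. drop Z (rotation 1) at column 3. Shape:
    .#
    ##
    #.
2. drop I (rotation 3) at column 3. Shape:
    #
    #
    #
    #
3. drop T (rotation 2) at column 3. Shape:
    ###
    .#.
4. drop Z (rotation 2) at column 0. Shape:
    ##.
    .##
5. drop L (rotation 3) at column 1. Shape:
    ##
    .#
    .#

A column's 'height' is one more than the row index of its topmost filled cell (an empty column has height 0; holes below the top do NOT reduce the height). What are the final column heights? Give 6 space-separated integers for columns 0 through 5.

Drop 1: Z rot1 at col 3 lands with bottom-row=0; cleared 0 line(s) (total 0); column heights now [0 0 0 2 3 0], max=3
Drop 2: I rot3 at col 3 lands with bottom-row=2; cleared 0 line(s) (total 0); column heights now [0 0 0 6 3 0], max=6
Drop 3: T rot2 at col 3 lands with bottom-row=5; cleared 0 line(s) (total 0); column heights now [0 0 0 7 7 7], max=7
Drop 4: Z rot2 at col 0 lands with bottom-row=0; cleared 0 line(s) (total 0); column heights now [2 2 1 7 7 7], max=7
Drop 5: L rot3 at col 1 lands with bottom-row=1; cleared 0 line(s) (total 0); column heights now [2 4 4 7 7 7], max=7

Answer: 2 4 4 7 7 7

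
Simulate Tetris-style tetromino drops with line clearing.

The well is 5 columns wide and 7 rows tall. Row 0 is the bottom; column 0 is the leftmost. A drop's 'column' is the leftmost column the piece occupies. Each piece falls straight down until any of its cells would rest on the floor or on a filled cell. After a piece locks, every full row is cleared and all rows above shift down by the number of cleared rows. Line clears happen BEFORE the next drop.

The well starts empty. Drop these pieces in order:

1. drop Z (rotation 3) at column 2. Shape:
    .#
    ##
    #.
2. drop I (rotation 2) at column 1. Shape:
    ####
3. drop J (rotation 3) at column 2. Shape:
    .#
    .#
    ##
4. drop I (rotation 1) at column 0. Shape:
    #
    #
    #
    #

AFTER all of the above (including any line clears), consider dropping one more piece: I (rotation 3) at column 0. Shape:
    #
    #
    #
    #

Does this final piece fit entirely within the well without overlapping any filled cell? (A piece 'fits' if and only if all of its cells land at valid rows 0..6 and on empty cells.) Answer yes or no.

Drop 1: Z rot3 at col 2 lands with bottom-row=0; cleared 0 line(s) (total 0); column heights now [0 0 2 3 0], max=3
Drop 2: I rot2 at col 1 lands with bottom-row=3; cleared 0 line(s) (total 0); column heights now [0 4 4 4 4], max=4
Drop 3: J rot3 at col 2 lands with bottom-row=4; cleared 0 line(s) (total 0); column heights now [0 4 5 7 4], max=7
Drop 4: I rot1 at col 0 lands with bottom-row=0; cleared 1 line(s) (total 1); column heights now [3 0 4 6 0], max=6
Test piece I rot3 at col 0 (width 1): heights before test = [3 0 4 6 0]; fits = True

Answer: yes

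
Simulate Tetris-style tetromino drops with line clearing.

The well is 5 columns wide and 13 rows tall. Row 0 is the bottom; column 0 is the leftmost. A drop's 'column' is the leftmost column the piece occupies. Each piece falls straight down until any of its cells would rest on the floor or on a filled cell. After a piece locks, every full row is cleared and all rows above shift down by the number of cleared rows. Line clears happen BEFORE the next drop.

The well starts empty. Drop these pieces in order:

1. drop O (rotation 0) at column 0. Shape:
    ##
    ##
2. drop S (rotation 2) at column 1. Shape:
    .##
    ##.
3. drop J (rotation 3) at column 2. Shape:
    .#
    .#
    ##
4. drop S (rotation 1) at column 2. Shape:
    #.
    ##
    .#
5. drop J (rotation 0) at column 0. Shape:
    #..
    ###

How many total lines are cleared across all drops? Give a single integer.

Drop 1: O rot0 at col 0 lands with bottom-row=0; cleared 0 line(s) (total 0); column heights now [2 2 0 0 0], max=2
Drop 2: S rot2 at col 1 lands with bottom-row=2; cleared 0 line(s) (total 0); column heights now [2 3 4 4 0], max=4
Drop 3: J rot3 at col 2 lands with bottom-row=4; cleared 0 line(s) (total 0); column heights now [2 3 5 7 0], max=7
Drop 4: S rot1 at col 2 lands with bottom-row=7; cleared 0 line(s) (total 0); column heights now [2 3 10 9 0], max=10
Drop 5: J rot0 at col 0 lands with bottom-row=10; cleared 0 line(s) (total 0); column heights now [12 11 11 9 0], max=12

Answer: 0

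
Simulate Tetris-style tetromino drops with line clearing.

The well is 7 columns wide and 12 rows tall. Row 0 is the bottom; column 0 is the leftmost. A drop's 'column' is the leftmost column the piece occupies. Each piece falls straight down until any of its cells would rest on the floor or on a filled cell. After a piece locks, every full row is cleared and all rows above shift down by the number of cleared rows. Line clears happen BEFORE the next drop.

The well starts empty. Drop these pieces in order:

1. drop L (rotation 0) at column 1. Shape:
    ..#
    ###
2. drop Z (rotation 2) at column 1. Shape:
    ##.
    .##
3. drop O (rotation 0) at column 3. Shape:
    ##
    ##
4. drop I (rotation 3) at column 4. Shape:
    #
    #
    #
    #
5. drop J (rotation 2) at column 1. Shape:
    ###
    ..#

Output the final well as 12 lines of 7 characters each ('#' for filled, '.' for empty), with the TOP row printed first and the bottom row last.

Drop 1: L rot0 at col 1 lands with bottom-row=0; cleared 0 line(s) (total 0); column heights now [0 1 1 2 0 0 0], max=2
Drop 2: Z rot2 at col 1 lands with bottom-row=2; cleared 0 line(s) (total 0); column heights now [0 4 4 3 0 0 0], max=4
Drop 3: O rot0 at col 3 lands with bottom-row=3; cleared 0 line(s) (total 0); column heights now [0 4 4 5 5 0 0], max=5
Drop 4: I rot3 at col 4 lands with bottom-row=5; cleared 0 line(s) (total 0); column heights now [0 4 4 5 9 0 0], max=9
Drop 5: J rot2 at col 1 lands with bottom-row=5; cleared 0 line(s) (total 0); column heights now [0 7 7 7 9 0 0], max=9

Answer: .......
.......
.......
....#..
....#..
.####..
...##..
...##..
.####..
..##...
...#...
.###...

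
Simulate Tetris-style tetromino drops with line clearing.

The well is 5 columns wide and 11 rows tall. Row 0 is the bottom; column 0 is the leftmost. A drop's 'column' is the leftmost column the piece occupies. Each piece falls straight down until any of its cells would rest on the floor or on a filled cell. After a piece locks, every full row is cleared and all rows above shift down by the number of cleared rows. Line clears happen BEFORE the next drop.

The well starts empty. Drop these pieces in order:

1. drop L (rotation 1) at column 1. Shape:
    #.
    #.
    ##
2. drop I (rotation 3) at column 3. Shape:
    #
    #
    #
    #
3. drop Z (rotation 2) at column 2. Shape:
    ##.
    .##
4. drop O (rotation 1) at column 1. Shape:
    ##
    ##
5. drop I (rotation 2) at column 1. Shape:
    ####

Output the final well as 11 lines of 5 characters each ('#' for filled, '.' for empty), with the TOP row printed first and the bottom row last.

Drop 1: L rot1 at col 1 lands with bottom-row=0; cleared 0 line(s) (total 0); column heights now [0 3 1 0 0], max=3
Drop 2: I rot3 at col 3 lands with bottom-row=0; cleared 0 line(s) (total 0); column heights now [0 3 1 4 0], max=4
Drop 3: Z rot2 at col 2 lands with bottom-row=4; cleared 0 line(s) (total 0); column heights now [0 3 6 6 5], max=6
Drop 4: O rot1 at col 1 lands with bottom-row=6; cleared 0 line(s) (total 0); column heights now [0 8 8 6 5], max=8
Drop 5: I rot2 at col 1 lands with bottom-row=8; cleared 0 line(s) (total 0); column heights now [0 9 9 9 9], max=9

Answer: .....
.....
.####
.##..
.##..
..##.
...##
...#.
.#.#.
.#.#.
.###.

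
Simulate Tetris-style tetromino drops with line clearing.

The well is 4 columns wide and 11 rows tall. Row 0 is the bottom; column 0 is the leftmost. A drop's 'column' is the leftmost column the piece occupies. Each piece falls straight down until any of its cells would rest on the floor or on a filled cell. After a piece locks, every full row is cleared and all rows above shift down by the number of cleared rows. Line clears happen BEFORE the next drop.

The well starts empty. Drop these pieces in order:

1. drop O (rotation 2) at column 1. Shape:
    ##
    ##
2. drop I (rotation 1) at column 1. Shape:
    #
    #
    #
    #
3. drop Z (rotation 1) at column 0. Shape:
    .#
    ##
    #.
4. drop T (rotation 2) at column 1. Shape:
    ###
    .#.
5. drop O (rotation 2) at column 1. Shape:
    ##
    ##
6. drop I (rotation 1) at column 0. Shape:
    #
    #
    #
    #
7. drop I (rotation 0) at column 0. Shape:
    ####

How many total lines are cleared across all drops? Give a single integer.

Answer: 2

Derivation:
Drop 1: O rot2 at col 1 lands with bottom-row=0; cleared 0 line(s) (total 0); column heights now [0 2 2 0], max=2
Drop 2: I rot1 at col 1 lands with bottom-row=2; cleared 0 line(s) (total 0); column heights now [0 6 2 0], max=6
Drop 3: Z rot1 at col 0 lands with bottom-row=5; cleared 0 line(s) (total 0); column heights now [7 8 2 0], max=8
Drop 4: T rot2 at col 1 lands with bottom-row=7; cleared 0 line(s) (total 0); column heights now [7 9 9 9], max=9
Drop 5: O rot2 at col 1 lands with bottom-row=9; cleared 0 line(s) (total 0); column heights now [7 11 11 9], max=11
Drop 6: I rot1 at col 0 lands with bottom-row=7; cleared 1 line(s) (total 1); column heights now [10 10 10 0], max=10
Drop 7: I rot0 at col 0 lands with bottom-row=10; cleared 1 line(s) (total 2); column heights now [10 10 10 0], max=10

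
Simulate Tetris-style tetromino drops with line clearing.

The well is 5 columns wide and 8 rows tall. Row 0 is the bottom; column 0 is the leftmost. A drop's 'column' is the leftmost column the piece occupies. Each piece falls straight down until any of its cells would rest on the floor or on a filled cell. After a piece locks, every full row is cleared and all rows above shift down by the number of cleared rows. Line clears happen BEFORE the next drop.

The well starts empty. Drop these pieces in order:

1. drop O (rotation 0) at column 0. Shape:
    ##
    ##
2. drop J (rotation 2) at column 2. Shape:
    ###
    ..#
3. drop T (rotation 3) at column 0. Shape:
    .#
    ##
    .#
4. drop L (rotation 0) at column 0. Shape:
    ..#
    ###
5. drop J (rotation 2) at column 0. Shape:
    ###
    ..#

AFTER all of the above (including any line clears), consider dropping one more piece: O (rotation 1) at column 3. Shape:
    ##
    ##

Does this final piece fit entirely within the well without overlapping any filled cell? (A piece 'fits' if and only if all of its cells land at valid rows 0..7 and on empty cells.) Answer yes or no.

Drop 1: O rot0 at col 0 lands with bottom-row=0; cleared 0 line(s) (total 0); column heights now [2 2 0 0 0], max=2
Drop 2: J rot2 at col 2 lands with bottom-row=0; cleared 1 line(s) (total 1); column heights now [1 1 0 0 1], max=1
Drop 3: T rot3 at col 0 lands with bottom-row=1; cleared 0 line(s) (total 1); column heights now [3 4 0 0 1], max=4
Drop 4: L rot0 at col 0 lands with bottom-row=4; cleared 0 line(s) (total 1); column heights now [5 5 6 0 1], max=6
Drop 5: J rot2 at col 0 lands with bottom-row=6; cleared 0 line(s) (total 1); column heights now [8 8 8 0 1], max=8
Test piece O rot1 at col 3 (width 2): heights before test = [8 8 8 0 1]; fits = True

Answer: yes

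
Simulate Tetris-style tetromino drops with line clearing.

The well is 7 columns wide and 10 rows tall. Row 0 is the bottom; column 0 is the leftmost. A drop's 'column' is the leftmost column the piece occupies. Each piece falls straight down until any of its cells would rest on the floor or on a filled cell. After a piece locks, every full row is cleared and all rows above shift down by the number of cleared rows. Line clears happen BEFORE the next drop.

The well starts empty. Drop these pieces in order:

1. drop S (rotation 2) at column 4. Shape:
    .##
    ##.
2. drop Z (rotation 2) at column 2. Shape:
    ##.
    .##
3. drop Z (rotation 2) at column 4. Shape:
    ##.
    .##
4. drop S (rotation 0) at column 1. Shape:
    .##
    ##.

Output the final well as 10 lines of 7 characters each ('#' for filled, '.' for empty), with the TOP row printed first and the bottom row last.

Drop 1: S rot2 at col 4 lands with bottom-row=0; cleared 0 line(s) (total 0); column heights now [0 0 0 0 1 2 2], max=2
Drop 2: Z rot2 at col 2 lands with bottom-row=1; cleared 0 line(s) (total 0); column heights now [0 0 3 3 2 2 2], max=3
Drop 3: Z rot2 at col 4 lands with bottom-row=2; cleared 0 line(s) (total 0); column heights now [0 0 3 3 4 4 3], max=4
Drop 4: S rot0 at col 1 lands with bottom-row=3; cleared 0 line(s) (total 0); column heights now [0 4 5 5 4 4 3], max=5

Answer: .......
.......
.......
.......
.......
..##...
.##.##.
..##.##
...####
....##.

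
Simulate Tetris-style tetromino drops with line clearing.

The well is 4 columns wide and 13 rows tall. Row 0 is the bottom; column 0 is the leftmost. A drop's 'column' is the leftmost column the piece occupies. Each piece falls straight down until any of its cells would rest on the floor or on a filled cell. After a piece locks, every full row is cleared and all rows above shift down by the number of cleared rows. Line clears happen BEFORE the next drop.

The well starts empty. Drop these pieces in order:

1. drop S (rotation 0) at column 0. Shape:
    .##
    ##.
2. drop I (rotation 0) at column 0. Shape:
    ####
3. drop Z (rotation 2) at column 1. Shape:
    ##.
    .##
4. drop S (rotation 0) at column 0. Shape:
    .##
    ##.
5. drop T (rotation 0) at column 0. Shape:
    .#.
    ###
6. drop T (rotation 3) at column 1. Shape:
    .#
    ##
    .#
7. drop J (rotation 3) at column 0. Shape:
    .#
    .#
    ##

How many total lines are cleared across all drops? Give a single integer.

Answer: 1

Derivation:
Drop 1: S rot0 at col 0 lands with bottom-row=0; cleared 0 line(s) (total 0); column heights now [1 2 2 0], max=2
Drop 2: I rot0 at col 0 lands with bottom-row=2; cleared 1 line(s) (total 1); column heights now [1 2 2 0], max=2
Drop 3: Z rot2 at col 1 lands with bottom-row=2; cleared 0 line(s) (total 1); column heights now [1 4 4 3], max=4
Drop 4: S rot0 at col 0 lands with bottom-row=4; cleared 0 line(s) (total 1); column heights now [5 6 6 3], max=6
Drop 5: T rot0 at col 0 lands with bottom-row=6; cleared 0 line(s) (total 1); column heights now [7 8 7 3], max=8
Drop 6: T rot3 at col 1 lands with bottom-row=7; cleared 0 line(s) (total 1); column heights now [7 9 10 3], max=10
Drop 7: J rot3 at col 0 lands with bottom-row=9; cleared 0 line(s) (total 1); column heights now [10 12 10 3], max=12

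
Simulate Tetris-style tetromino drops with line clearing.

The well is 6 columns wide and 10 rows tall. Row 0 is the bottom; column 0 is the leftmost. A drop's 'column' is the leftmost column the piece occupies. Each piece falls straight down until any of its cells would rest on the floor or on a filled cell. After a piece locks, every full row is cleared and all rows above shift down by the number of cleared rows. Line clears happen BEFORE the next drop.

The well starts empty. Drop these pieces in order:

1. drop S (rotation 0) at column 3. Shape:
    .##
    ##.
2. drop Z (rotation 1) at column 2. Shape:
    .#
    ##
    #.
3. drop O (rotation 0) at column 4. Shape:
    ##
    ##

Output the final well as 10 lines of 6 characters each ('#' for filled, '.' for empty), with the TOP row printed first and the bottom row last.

Drop 1: S rot0 at col 3 lands with bottom-row=0; cleared 0 line(s) (total 0); column heights now [0 0 0 1 2 2], max=2
Drop 2: Z rot1 at col 2 lands with bottom-row=0; cleared 0 line(s) (total 0); column heights now [0 0 2 3 2 2], max=3
Drop 3: O rot0 at col 4 lands with bottom-row=2; cleared 0 line(s) (total 0); column heights now [0 0 2 3 4 4], max=4

Answer: ......
......
......
......
......
......
....##
...###
..####
..###.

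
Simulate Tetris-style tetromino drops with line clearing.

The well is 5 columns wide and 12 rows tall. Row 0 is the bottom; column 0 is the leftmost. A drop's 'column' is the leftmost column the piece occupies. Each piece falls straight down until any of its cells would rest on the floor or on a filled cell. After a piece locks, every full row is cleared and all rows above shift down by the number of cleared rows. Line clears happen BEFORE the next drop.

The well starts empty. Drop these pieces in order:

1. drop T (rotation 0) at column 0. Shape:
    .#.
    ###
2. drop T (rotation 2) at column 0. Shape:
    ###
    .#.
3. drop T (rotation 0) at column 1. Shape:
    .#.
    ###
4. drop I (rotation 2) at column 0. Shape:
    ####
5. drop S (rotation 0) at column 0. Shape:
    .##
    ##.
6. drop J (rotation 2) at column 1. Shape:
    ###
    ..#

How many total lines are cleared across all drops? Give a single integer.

Answer: 0

Derivation:
Drop 1: T rot0 at col 0 lands with bottom-row=0; cleared 0 line(s) (total 0); column heights now [1 2 1 0 0], max=2
Drop 2: T rot2 at col 0 lands with bottom-row=2; cleared 0 line(s) (total 0); column heights now [4 4 4 0 0], max=4
Drop 3: T rot0 at col 1 lands with bottom-row=4; cleared 0 line(s) (total 0); column heights now [4 5 6 5 0], max=6
Drop 4: I rot2 at col 0 lands with bottom-row=6; cleared 0 line(s) (total 0); column heights now [7 7 7 7 0], max=7
Drop 5: S rot0 at col 0 lands with bottom-row=7; cleared 0 line(s) (total 0); column heights now [8 9 9 7 0], max=9
Drop 6: J rot2 at col 1 lands with bottom-row=8; cleared 0 line(s) (total 0); column heights now [8 10 10 10 0], max=10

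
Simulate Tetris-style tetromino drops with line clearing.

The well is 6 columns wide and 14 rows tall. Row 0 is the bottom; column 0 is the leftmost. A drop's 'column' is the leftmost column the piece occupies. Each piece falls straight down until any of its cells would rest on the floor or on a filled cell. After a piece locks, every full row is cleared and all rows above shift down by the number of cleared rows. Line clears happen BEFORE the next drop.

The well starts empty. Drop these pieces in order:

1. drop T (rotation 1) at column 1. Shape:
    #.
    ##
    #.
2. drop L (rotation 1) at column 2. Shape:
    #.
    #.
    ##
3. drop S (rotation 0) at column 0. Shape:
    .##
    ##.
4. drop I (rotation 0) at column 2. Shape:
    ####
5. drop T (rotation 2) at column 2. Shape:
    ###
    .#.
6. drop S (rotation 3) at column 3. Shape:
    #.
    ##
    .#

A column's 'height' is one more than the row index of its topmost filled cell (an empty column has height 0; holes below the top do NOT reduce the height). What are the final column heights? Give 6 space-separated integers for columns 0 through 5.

Answer: 5 6 9 12 11 7

Derivation:
Drop 1: T rot1 at col 1 lands with bottom-row=0; cleared 0 line(s) (total 0); column heights now [0 3 2 0 0 0], max=3
Drop 2: L rot1 at col 2 lands with bottom-row=2; cleared 0 line(s) (total 0); column heights now [0 3 5 3 0 0], max=5
Drop 3: S rot0 at col 0 lands with bottom-row=4; cleared 0 line(s) (total 0); column heights now [5 6 6 3 0 0], max=6
Drop 4: I rot0 at col 2 lands with bottom-row=6; cleared 0 line(s) (total 0); column heights now [5 6 7 7 7 7], max=7
Drop 5: T rot2 at col 2 lands with bottom-row=7; cleared 0 line(s) (total 0); column heights now [5 6 9 9 9 7], max=9
Drop 6: S rot3 at col 3 lands with bottom-row=9; cleared 0 line(s) (total 0); column heights now [5 6 9 12 11 7], max=12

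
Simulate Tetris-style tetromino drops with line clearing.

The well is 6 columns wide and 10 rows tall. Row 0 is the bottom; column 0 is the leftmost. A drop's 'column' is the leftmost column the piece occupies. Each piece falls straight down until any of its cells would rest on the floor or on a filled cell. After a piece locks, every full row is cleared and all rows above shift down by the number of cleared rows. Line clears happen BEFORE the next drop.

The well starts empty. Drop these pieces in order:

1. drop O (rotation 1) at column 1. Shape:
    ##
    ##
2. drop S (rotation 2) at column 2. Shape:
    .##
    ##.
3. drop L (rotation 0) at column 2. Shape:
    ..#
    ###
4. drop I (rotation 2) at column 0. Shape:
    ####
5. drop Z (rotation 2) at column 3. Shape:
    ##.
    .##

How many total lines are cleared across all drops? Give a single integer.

Drop 1: O rot1 at col 1 lands with bottom-row=0; cleared 0 line(s) (total 0); column heights now [0 2 2 0 0 0], max=2
Drop 2: S rot2 at col 2 lands with bottom-row=2; cleared 0 line(s) (total 0); column heights now [0 2 3 4 4 0], max=4
Drop 3: L rot0 at col 2 lands with bottom-row=4; cleared 0 line(s) (total 0); column heights now [0 2 5 5 6 0], max=6
Drop 4: I rot2 at col 0 lands with bottom-row=5; cleared 0 line(s) (total 0); column heights now [6 6 6 6 6 0], max=6
Drop 5: Z rot2 at col 3 lands with bottom-row=6; cleared 0 line(s) (total 0); column heights now [6 6 6 8 8 7], max=8

Answer: 0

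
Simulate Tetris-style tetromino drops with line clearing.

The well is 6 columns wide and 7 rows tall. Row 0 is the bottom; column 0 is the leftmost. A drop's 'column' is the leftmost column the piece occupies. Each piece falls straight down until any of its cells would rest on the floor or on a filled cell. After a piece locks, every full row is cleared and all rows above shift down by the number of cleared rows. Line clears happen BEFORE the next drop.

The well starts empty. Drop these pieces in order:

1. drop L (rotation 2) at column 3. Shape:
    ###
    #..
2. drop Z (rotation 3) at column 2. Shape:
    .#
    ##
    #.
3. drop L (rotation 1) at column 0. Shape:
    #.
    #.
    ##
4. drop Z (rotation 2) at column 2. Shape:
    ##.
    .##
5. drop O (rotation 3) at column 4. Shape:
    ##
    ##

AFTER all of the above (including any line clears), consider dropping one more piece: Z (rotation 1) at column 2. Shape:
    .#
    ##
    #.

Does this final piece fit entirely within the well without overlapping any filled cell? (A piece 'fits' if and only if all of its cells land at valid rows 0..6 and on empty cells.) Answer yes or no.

Drop 1: L rot2 at col 3 lands with bottom-row=0; cleared 0 line(s) (total 0); column heights now [0 0 0 2 2 2], max=2
Drop 2: Z rot3 at col 2 lands with bottom-row=1; cleared 0 line(s) (total 0); column heights now [0 0 3 4 2 2], max=4
Drop 3: L rot1 at col 0 lands with bottom-row=0; cleared 0 line(s) (total 0); column heights now [3 1 3 4 2 2], max=4
Drop 4: Z rot2 at col 2 lands with bottom-row=4; cleared 0 line(s) (total 0); column heights now [3 1 6 6 5 2], max=6
Drop 5: O rot3 at col 4 lands with bottom-row=5; cleared 0 line(s) (total 0); column heights now [3 1 6 6 7 7], max=7
Test piece Z rot1 at col 2 (width 2): heights before test = [3 1 6 6 7 7]; fits = False

Answer: no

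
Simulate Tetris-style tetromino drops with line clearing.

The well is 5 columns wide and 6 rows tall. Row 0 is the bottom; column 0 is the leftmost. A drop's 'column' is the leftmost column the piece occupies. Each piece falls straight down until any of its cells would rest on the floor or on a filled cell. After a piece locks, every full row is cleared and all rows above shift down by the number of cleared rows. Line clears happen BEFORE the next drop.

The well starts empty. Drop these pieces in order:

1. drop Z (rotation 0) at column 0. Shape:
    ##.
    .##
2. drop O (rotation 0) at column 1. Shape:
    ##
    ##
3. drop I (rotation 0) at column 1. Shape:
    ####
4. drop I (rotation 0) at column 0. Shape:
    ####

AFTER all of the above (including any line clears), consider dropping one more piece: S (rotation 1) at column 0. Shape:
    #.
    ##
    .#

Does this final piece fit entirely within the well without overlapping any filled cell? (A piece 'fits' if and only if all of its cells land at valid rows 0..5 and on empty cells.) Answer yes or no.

Drop 1: Z rot0 at col 0 lands with bottom-row=0; cleared 0 line(s) (total 0); column heights now [2 2 1 0 0], max=2
Drop 2: O rot0 at col 1 lands with bottom-row=2; cleared 0 line(s) (total 0); column heights now [2 4 4 0 0], max=4
Drop 3: I rot0 at col 1 lands with bottom-row=4; cleared 0 line(s) (total 0); column heights now [2 5 5 5 5], max=5
Drop 4: I rot0 at col 0 lands with bottom-row=5; cleared 0 line(s) (total 0); column heights now [6 6 6 6 5], max=6
Test piece S rot1 at col 0 (width 2): heights before test = [6 6 6 6 5]; fits = False

Answer: no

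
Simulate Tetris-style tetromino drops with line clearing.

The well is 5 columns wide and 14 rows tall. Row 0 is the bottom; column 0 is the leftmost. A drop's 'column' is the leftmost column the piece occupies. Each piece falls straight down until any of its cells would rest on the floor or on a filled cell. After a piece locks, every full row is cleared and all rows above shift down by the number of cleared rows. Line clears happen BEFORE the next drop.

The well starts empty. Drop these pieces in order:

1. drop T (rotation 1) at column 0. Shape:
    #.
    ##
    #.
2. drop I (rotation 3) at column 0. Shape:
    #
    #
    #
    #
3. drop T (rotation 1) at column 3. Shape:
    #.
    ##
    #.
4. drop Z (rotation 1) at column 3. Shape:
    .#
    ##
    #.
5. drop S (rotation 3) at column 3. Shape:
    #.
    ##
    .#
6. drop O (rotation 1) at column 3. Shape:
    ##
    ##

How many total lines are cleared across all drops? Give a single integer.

Drop 1: T rot1 at col 0 lands with bottom-row=0; cleared 0 line(s) (total 0); column heights now [3 2 0 0 0], max=3
Drop 2: I rot3 at col 0 lands with bottom-row=3; cleared 0 line(s) (total 0); column heights now [7 2 0 0 0], max=7
Drop 3: T rot1 at col 3 lands with bottom-row=0; cleared 0 line(s) (total 0); column heights now [7 2 0 3 2], max=7
Drop 4: Z rot1 at col 3 lands with bottom-row=3; cleared 0 line(s) (total 0); column heights now [7 2 0 5 6], max=7
Drop 5: S rot3 at col 3 lands with bottom-row=6; cleared 0 line(s) (total 0); column heights now [7 2 0 9 8], max=9
Drop 6: O rot1 at col 3 lands with bottom-row=9; cleared 0 line(s) (total 0); column heights now [7 2 0 11 11], max=11

Answer: 0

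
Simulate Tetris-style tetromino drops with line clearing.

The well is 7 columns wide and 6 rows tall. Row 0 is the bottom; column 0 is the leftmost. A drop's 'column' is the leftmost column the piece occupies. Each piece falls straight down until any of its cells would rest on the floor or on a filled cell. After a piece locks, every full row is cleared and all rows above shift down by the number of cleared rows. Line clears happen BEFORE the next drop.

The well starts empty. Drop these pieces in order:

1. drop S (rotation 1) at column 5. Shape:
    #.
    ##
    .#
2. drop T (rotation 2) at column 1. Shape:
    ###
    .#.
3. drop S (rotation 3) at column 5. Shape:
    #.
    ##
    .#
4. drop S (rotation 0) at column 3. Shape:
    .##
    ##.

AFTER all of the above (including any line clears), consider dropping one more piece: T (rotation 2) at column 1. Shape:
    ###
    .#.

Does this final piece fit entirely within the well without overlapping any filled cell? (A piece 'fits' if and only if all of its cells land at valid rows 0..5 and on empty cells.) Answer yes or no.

Drop 1: S rot1 at col 5 lands with bottom-row=0; cleared 0 line(s) (total 0); column heights now [0 0 0 0 0 3 2], max=3
Drop 2: T rot2 at col 1 lands with bottom-row=0; cleared 0 line(s) (total 0); column heights now [0 2 2 2 0 3 2], max=3
Drop 3: S rot3 at col 5 lands with bottom-row=2; cleared 0 line(s) (total 0); column heights now [0 2 2 2 0 5 4], max=5
Drop 4: S rot0 at col 3 lands with bottom-row=4; cleared 0 line(s) (total 0); column heights now [0 2 2 5 6 6 4], max=6
Test piece T rot2 at col 1 (width 3): heights before test = [0 2 2 5 6 6 4]; fits = True

Answer: yes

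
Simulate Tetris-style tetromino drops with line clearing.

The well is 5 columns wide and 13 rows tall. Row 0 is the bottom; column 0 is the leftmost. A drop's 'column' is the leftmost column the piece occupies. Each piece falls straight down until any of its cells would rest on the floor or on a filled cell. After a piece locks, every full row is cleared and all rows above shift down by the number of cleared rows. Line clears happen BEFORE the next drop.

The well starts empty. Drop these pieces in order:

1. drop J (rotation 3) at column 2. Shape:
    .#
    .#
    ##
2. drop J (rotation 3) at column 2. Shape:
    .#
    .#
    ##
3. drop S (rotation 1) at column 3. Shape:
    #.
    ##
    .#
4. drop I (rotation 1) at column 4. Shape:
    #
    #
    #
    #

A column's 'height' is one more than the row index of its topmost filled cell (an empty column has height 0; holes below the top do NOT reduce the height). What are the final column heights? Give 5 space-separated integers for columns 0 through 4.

Drop 1: J rot3 at col 2 lands with bottom-row=0; cleared 0 line(s) (total 0); column heights now [0 0 1 3 0], max=3
Drop 2: J rot3 at col 2 lands with bottom-row=3; cleared 0 line(s) (total 0); column heights now [0 0 4 6 0], max=6
Drop 3: S rot1 at col 3 lands with bottom-row=5; cleared 0 line(s) (total 0); column heights now [0 0 4 8 7], max=8
Drop 4: I rot1 at col 4 lands with bottom-row=7; cleared 0 line(s) (total 0); column heights now [0 0 4 8 11], max=11

Answer: 0 0 4 8 11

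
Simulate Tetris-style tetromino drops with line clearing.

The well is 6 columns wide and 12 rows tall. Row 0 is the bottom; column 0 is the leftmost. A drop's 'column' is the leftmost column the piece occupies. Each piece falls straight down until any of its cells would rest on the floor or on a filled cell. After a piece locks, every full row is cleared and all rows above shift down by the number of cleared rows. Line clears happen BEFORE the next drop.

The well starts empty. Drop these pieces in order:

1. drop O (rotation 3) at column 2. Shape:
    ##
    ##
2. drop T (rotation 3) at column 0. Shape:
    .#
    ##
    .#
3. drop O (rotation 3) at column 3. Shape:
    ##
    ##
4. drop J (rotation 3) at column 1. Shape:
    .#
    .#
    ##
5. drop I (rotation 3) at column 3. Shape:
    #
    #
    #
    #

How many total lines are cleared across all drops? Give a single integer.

Drop 1: O rot3 at col 2 lands with bottom-row=0; cleared 0 line(s) (total 0); column heights now [0 0 2 2 0 0], max=2
Drop 2: T rot3 at col 0 lands with bottom-row=0; cleared 0 line(s) (total 0); column heights now [2 3 2 2 0 0], max=3
Drop 3: O rot3 at col 3 lands with bottom-row=2; cleared 0 line(s) (total 0); column heights now [2 3 2 4 4 0], max=4
Drop 4: J rot3 at col 1 lands with bottom-row=3; cleared 0 line(s) (total 0); column heights now [2 4 6 4 4 0], max=6
Drop 5: I rot3 at col 3 lands with bottom-row=4; cleared 0 line(s) (total 0); column heights now [2 4 6 8 4 0], max=8

Answer: 0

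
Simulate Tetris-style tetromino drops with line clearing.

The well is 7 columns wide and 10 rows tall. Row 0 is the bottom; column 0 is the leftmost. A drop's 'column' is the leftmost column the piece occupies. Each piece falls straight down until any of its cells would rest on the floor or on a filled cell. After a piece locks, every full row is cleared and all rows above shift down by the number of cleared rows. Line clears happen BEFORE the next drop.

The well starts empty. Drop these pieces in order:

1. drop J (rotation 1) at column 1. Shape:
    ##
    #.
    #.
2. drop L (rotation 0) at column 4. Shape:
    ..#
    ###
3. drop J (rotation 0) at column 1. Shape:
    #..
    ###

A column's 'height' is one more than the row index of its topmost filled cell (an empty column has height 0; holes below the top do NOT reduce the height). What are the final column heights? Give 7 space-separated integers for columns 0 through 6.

Drop 1: J rot1 at col 1 lands with bottom-row=0; cleared 0 line(s) (total 0); column heights now [0 3 3 0 0 0 0], max=3
Drop 2: L rot0 at col 4 lands with bottom-row=0; cleared 0 line(s) (total 0); column heights now [0 3 3 0 1 1 2], max=3
Drop 3: J rot0 at col 1 lands with bottom-row=3; cleared 0 line(s) (total 0); column heights now [0 5 4 4 1 1 2], max=5

Answer: 0 5 4 4 1 1 2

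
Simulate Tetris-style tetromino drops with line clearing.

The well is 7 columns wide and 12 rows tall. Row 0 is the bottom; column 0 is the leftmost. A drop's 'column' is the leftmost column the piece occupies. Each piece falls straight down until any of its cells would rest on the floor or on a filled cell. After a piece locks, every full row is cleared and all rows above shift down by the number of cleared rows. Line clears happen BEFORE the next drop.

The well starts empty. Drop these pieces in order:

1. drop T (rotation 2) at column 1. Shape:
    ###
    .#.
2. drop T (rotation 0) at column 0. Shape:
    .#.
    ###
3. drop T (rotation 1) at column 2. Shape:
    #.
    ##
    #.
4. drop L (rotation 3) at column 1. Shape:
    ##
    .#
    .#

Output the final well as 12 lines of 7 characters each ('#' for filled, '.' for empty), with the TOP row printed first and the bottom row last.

Drop 1: T rot2 at col 1 lands with bottom-row=0; cleared 0 line(s) (total 0); column heights now [0 2 2 2 0 0 0], max=2
Drop 2: T rot0 at col 0 lands with bottom-row=2; cleared 0 line(s) (total 0); column heights now [3 4 3 2 0 0 0], max=4
Drop 3: T rot1 at col 2 lands with bottom-row=3; cleared 0 line(s) (total 0); column heights now [3 4 6 5 0 0 0], max=6
Drop 4: L rot3 at col 1 lands with bottom-row=6; cleared 0 line(s) (total 0); column heights now [3 9 9 5 0 0 0], max=9

Answer: .......
.......
.......
.##....
..#....
..#....
..#....
..##...
.##....
###....
.###...
..#....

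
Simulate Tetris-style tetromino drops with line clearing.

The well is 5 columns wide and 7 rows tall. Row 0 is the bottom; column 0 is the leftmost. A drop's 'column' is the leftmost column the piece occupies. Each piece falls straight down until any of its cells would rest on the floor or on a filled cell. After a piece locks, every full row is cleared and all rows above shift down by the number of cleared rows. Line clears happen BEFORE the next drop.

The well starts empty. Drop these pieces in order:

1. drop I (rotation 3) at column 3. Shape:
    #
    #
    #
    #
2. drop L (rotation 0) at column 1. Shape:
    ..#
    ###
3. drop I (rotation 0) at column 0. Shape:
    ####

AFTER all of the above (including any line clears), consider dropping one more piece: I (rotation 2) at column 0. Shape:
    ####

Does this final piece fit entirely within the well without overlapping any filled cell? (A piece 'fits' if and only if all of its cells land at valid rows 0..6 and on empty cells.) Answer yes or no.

Drop 1: I rot3 at col 3 lands with bottom-row=0; cleared 0 line(s) (total 0); column heights now [0 0 0 4 0], max=4
Drop 2: L rot0 at col 1 lands with bottom-row=4; cleared 0 line(s) (total 0); column heights now [0 5 5 6 0], max=6
Drop 3: I rot0 at col 0 lands with bottom-row=6; cleared 0 line(s) (total 0); column heights now [7 7 7 7 0], max=7
Test piece I rot2 at col 0 (width 4): heights before test = [7 7 7 7 0]; fits = False

Answer: no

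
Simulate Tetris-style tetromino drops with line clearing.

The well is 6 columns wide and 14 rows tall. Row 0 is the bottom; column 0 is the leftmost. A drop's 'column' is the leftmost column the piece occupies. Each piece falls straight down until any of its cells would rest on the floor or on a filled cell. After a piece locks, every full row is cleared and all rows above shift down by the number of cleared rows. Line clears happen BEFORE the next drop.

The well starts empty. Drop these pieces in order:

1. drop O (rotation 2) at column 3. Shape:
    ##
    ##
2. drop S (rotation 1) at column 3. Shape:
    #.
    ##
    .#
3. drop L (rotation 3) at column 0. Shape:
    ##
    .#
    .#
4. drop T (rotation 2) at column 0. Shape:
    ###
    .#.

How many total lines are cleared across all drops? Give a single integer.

Drop 1: O rot2 at col 3 lands with bottom-row=0; cleared 0 line(s) (total 0); column heights now [0 0 0 2 2 0], max=2
Drop 2: S rot1 at col 3 lands with bottom-row=2; cleared 0 line(s) (total 0); column heights now [0 0 0 5 4 0], max=5
Drop 3: L rot3 at col 0 lands with bottom-row=0; cleared 0 line(s) (total 0); column heights now [3 3 0 5 4 0], max=5
Drop 4: T rot2 at col 0 lands with bottom-row=3; cleared 0 line(s) (total 0); column heights now [5 5 5 5 4 0], max=5

Answer: 0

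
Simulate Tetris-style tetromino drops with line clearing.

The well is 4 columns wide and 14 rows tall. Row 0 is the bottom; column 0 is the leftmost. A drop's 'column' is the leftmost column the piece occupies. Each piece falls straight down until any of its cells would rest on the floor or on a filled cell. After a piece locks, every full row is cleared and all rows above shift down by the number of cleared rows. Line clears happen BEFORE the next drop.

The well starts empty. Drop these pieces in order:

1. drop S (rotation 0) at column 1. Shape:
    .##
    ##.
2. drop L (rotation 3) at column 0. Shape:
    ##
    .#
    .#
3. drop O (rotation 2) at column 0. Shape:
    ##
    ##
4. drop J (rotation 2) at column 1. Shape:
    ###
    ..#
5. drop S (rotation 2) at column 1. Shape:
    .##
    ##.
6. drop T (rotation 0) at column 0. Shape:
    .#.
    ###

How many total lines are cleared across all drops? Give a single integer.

Drop 1: S rot0 at col 1 lands with bottom-row=0; cleared 0 line(s) (total 0); column heights now [0 1 2 2], max=2
Drop 2: L rot3 at col 0 lands with bottom-row=1; cleared 0 line(s) (total 0); column heights now [4 4 2 2], max=4
Drop 3: O rot2 at col 0 lands with bottom-row=4; cleared 0 line(s) (total 0); column heights now [6 6 2 2], max=6
Drop 4: J rot2 at col 1 lands with bottom-row=5; cleared 0 line(s) (total 0); column heights now [6 7 7 7], max=7
Drop 5: S rot2 at col 1 lands with bottom-row=7; cleared 0 line(s) (total 0); column heights now [6 8 9 9], max=9
Drop 6: T rot0 at col 0 lands with bottom-row=9; cleared 0 line(s) (total 0); column heights now [10 11 10 9], max=11

Answer: 0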